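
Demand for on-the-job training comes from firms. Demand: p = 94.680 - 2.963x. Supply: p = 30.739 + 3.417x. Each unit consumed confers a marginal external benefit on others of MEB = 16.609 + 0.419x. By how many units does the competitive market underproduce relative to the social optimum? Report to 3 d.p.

Market equilibrium (private): 30.739 + 3.417x = 94.680 - 2.963x → x_m = 10.0221.
Social marginal benefit = demand + MEB = 111.289 - 2.544x.
Set SMB = MC: 111.289 - 2.544x = 30.739 + 3.417x → x* = 13.5128.
Gap = |10.0221 − 13.5128| = 3.4907.

3.491 units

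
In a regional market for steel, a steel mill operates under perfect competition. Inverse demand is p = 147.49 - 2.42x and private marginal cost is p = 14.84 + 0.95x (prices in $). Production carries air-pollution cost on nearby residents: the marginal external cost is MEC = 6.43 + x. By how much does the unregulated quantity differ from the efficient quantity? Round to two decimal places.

10.48 units

Market equilibrium (private): 14.84 + 0.95x = 147.49 - 2.42x → x_m = 39.3620.
Social marginal cost = private MC + MEC = 21.27 + 1.95x.
Set SMC = demand: 21.27 + 1.95x = 147.49 - 2.42x → x* = 28.8833.
Gap = |39.3620 − 28.8833| = 10.4787.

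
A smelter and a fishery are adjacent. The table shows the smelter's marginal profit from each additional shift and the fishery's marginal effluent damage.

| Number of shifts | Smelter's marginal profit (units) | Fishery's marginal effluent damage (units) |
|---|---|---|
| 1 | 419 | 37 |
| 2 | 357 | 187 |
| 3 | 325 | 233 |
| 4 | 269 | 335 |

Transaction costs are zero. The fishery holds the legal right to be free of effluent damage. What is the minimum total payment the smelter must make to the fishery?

Efficient level: marginal profit ≥ marginal effluent damage through level 3, so k* = 3.
With the fishery holding the right, the smelter must at least compensate total damage at k*: 37 + 187 + 233 = 457.

457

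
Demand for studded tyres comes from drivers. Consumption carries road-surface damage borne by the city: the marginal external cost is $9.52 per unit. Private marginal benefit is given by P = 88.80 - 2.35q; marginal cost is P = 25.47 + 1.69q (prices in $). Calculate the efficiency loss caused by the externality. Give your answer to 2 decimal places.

Market equilibrium (private): 25.47 + 1.69q = 88.80 - 2.35q → q_m = 15.6757.
Social marginal benefit = demand − MEC = 79.28 - 2.35q.
Set SMB = MC: 79.28 - 2.35q = 25.47 + 1.69q → q* = 13.3193.
The welfare-loss triangle has base |q_m − q*| and height MEC(q_m) (the vertical gap between SMB and MC is zero at q* and MEC at q_m).
DWL = ½ × 2.3564 × 9.5200 = 11.2165.

DWL = $11.22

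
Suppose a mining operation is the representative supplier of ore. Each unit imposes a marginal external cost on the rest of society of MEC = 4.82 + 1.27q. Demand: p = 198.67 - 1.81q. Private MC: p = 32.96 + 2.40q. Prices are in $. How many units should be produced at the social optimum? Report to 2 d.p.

Social marginal cost = private MC + MEC = 37.78 + 3.67q.
Set SMC = demand: 37.78 + 3.67q = 198.67 - 1.81q → q* = 29.3595.

q* = 29.36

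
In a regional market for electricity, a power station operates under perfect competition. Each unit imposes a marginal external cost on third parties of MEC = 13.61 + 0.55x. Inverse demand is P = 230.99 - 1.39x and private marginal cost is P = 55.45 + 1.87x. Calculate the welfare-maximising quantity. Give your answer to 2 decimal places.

x* = 42.50

Social marginal cost = private MC + MEC = 69.06 + 2.42x.
Set SMC = demand: 69.06 + 2.42x = 230.99 - 1.39x → x* = 42.5013.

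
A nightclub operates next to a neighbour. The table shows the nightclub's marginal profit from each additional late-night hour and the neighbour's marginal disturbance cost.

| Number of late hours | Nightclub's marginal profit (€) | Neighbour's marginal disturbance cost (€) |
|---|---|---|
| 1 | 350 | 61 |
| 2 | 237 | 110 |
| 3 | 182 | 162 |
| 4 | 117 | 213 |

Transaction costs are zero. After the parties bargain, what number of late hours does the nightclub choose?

3

Bargaining reaches the level where marginal profit last exceeds marginal disturbance cost.
That holds through level 3 (182 ≥ 162) but not at 4 (117 < 213).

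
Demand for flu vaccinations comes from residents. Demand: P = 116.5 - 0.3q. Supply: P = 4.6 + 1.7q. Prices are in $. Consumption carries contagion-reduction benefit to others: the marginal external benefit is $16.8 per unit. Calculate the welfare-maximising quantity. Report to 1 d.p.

Social marginal benefit = demand + MEB = 133.3 - 0.3q.
Set SMB = MC: 133.3 - 0.3q = 4.6 + 1.7q → q* = 64.3500.

q* = 64.4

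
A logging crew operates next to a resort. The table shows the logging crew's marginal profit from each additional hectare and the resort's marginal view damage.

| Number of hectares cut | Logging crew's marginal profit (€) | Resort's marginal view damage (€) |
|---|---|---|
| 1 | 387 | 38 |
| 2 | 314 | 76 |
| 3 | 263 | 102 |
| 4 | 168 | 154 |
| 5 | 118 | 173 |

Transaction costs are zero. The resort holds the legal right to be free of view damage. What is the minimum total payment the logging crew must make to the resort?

€370

Efficient level: marginal profit ≥ marginal view damage through level 4, so k* = 4.
With the resort holding the right, the logging crew must at least compensate total damage at k*: 38 + 76 + 102 + 154 = 370.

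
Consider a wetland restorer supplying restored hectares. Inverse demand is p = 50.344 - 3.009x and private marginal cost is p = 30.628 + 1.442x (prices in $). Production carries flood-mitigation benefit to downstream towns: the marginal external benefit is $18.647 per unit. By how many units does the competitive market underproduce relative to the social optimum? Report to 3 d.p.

4.189 units

Market equilibrium (private): 30.628 + 1.442x = 50.344 - 3.009x → x_m = 4.4296.
Social marginal cost = private MC − MEB = 11.981 + 1.442x.
Set SMC = demand: 11.981 + 1.442x = 50.344 - 3.009x → x* = 8.6190.
Gap = |4.4296 − 8.6190| = 4.1894.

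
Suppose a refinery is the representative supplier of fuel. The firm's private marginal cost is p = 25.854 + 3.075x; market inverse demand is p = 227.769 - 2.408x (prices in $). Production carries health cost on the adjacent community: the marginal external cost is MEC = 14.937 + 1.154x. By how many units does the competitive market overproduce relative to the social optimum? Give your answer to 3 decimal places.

8.654 units

Market equilibrium (private): 25.854 + 3.075x = 227.769 - 2.408x → x_m = 36.8256.
Social marginal cost = private MC + MEC = 40.791 + 4.229x.
Set SMC = demand: 40.791 + 4.229x = 227.769 - 2.408x → x* = 28.1721.
Gap = |36.8256 − 28.1721| = 8.6535.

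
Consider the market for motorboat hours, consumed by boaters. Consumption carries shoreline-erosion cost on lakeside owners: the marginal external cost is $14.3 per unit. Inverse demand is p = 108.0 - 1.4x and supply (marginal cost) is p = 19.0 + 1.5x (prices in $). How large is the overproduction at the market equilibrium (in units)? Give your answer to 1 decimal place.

Market equilibrium (private): 19.0 + 1.5x = 108.0 - 1.4x → x_m = 30.6897.
Social marginal benefit = demand − MEC = 93.7 - 1.4x.
Set SMB = MC: 93.7 - 1.4x = 19.0 + 1.5x → x* = 25.7586.
Gap = |30.6897 − 25.7586| = 4.9311.

4.9 units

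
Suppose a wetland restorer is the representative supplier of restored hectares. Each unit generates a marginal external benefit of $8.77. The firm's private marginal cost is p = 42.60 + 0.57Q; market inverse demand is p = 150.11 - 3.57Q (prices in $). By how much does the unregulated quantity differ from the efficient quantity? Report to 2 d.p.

Market equilibrium (private): 42.60 + 0.57Q = 150.11 - 3.57Q → Q_m = 25.9686.
Social marginal cost = private MC − MEB = 33.83 + 0.57Q.
Set SMC = demand: 33.83 + 0.57Q = 150.11 - 3.57Q → Q* = 28.0870.
Gap = |25.9686 − 28.0870| = 2.1184.

2.12 units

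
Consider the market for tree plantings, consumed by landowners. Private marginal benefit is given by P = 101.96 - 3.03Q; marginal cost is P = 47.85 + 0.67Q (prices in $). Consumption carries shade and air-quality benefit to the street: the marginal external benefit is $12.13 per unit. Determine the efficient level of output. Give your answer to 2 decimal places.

Social marginal benefit = demand + MEB = 114.09 - 3.03Q.
Set SMB = MC: 114.09 - 3.03Q = 47.85 + 0.67Q → Q* = 17.9027.

Q* = 17.90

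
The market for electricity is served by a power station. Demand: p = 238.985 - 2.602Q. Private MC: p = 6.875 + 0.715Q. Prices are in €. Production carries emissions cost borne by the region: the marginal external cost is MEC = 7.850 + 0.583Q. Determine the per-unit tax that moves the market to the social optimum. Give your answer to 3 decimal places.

Social marginal cost = private MC + MEC = 14.725 + 1.298Q.
Set SMC = demand: 14.725 + 1.298Q = 238.985 - 2.602Q → Q* = 57.5026.
The Pigouvian tax equals MEC at Q*: 7.850 + 0.583×57.5026 = 41.3740.

tax = €41.374 per unit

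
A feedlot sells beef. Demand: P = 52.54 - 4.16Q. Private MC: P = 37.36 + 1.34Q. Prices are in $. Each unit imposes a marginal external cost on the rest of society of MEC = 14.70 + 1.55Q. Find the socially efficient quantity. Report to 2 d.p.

Q* = 0.07

Social marginal cost = private MC + MEC = 52.06 + 2.89Q.
Set SMC = demand: 52.06 + 2.89Q = 52.54 - 4.16Q → Q* = 0.0681.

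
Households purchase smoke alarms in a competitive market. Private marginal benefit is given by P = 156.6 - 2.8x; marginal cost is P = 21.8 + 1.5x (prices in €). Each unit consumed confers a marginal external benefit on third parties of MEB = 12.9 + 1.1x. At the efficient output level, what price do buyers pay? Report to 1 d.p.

Social marginal benefit = demand + MEB = 169.5 - 1.7x.
Set SMB = MC: 169.5 - 1.7x = 21.8 + 1.5x → x* = 46.1563.
Consumer price on the demand curve at x*: 156.6 − 2.8×46.1563 = 27.3624.

P = €27.4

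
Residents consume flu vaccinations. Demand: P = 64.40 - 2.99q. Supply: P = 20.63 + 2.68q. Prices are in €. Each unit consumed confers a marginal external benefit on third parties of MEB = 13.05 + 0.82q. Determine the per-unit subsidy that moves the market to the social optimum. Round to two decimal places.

Social marginal benefit = demand + MEB = 77.45 - 2.17q.
Set SMB = MC: 77.45 - 2.17q = 20.63 + 2.68q → q* = 11.7155.
The Pigouvian subsidy equals MEB at q*: 13.05 + 0.82×11.7155 = 22.6567.

subsidy = €22.66 per unit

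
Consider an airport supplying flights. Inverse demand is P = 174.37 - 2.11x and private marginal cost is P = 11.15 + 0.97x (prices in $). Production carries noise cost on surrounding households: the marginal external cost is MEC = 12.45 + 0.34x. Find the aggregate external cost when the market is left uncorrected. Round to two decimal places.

$1137.18

Market equilibrium (private): 11.15 + 0.97x = 174.37 - 2.11x → x_m = 52.9935.
Total external cost = ∫₀^{x_m} (12.45 + 0.34x) dx = 12.45×52.9935 + ½×0.34×52.9935² = 1137.1820.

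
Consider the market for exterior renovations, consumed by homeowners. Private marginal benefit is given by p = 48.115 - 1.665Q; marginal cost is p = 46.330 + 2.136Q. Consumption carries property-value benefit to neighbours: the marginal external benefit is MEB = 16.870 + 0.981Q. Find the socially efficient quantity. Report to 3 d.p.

Social marginal benefit = demand + MEB = 64.985 - 0.684Q.
Set SMB = MC: 64.985 - 0.684Q = 46.330 + 2.136Q → Q* = 6.6152.

Q* = 6.615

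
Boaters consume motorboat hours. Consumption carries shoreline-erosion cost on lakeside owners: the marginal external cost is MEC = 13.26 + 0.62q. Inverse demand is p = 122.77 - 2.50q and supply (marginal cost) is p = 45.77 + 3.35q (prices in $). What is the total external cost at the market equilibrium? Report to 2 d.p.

Market equilibrium (private): 45.77 + 3.35q = 122.77 - 2.50q → q_m = 13.1624.
Total external cost = ∫₀^{q_m} (13.26 + 0.62q) dq = 13.26×13.1624 + ½×0.62×13.1624² = 228.2405.

$228.24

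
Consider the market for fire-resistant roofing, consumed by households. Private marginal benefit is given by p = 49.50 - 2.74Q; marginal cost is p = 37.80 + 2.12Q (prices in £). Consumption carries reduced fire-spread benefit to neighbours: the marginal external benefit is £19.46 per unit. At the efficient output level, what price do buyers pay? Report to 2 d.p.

Social marginal benefit = demand + MEB = 68.96 - 2.74Q.
Set SMB = MC: 68.96 - 2.74Q = 37.80 + 2.12Q → Q* = 6.4115.
Consumer price on the demand curve at Q*: 49.50 − 2.74×6.4115 = 31.9325.

P = £31.93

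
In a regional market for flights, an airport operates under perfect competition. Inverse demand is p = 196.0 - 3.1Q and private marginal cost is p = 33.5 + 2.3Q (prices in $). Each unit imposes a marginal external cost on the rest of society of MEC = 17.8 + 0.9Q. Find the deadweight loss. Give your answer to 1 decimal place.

Market equilibrium (private): 33.5 + 2.3Q = 196.0 - 3.1Q → Q_m = 30.0926.
Social marginal cost = private MC + MEC = 51.3 + 3.2Q.
Set SMC = demand: 51.3 + 3.2Q = 196.0 - 3.1Q → Q* = 22.9683.
Between Q* and Q_m the wedge SMC − demand runs linearly from 0 to MEC(Q_m), so the loss is a triangle.
DWL = ½ × 7.1243 × 44.8833 = 159.8810.

DWL = $159.9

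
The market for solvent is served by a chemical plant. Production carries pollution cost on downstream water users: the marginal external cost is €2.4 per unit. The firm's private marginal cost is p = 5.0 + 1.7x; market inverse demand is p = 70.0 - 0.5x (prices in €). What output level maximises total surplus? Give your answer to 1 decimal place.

x* = 28.5

Social marginal cost = private MC + MEC = 7.4 + 1.7x.
Set SMC = demand: 7.4 + 1.7x = 70.0 - 0.5x → x* = 28.4545.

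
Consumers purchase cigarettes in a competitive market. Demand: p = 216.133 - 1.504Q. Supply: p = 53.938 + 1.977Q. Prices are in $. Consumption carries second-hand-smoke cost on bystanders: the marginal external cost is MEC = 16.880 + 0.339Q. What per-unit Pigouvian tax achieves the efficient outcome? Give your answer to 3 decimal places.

tax = $29.776 per unit

Social marginal benefit = demand − MEC = 199.253 - 1.843Q.
Set SMB = MC: 199.253 - 1.843Q = 53.938 + 1.977Q → Q* = 38.0406.
The Pigouvian tax equals MEC at Q*: 16.880 + 0.339×38.0406 = 29.7758.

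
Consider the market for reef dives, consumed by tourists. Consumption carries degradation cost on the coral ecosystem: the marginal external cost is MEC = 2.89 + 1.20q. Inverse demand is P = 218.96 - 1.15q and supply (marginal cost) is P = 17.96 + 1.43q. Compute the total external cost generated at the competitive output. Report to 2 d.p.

3866.85

Market equilibrium (private): 17.96 + 1.43q = 218.96 - 1.15q → q_m = 77.9070.
Total external cost = ∫₀^{q_m} (2.89 + 1.20q) dq = 2.89×77.9070 + ½×1.20×77.9070² = 3866.8516.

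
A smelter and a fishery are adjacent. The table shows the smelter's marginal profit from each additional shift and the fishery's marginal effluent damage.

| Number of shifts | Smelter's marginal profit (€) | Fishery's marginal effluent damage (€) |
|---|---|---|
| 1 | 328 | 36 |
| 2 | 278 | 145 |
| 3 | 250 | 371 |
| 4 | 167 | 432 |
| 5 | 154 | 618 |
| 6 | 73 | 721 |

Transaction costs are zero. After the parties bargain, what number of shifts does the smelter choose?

2

Bargaining reaches the level where marginal profit last exceeds marginal effluent damage.
That holds through level 2 (278 ≥ 145) but not at 3 (250 < 371).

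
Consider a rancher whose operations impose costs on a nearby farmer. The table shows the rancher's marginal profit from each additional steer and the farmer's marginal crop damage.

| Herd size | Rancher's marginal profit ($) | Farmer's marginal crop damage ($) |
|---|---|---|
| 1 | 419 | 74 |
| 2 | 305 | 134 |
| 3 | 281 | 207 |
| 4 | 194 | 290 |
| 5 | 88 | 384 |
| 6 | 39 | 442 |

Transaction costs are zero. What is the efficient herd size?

Bargaining reaches the level where marginal profit last exceeds marginal crop damage.
That holds through level 3 (281 ≥ 207) but not at 4 (194 < 290).

3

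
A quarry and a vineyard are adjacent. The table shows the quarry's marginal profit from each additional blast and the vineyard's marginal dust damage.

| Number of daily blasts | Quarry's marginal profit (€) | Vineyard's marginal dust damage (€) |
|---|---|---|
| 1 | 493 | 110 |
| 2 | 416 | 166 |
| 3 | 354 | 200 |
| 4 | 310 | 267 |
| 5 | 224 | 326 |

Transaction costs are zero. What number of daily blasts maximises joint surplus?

4

Bargaining reaches the level where marginal profit last exceeds marginal dust damage.
That holds through level 4 (310 ≥ 267) but not at 5 (224 < 326).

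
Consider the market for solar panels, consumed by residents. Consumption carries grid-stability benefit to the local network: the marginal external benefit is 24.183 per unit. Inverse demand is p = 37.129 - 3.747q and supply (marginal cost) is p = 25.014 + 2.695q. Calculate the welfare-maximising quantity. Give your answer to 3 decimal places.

Social marginal benefit = demand + MEB = 61.312 - 3.747q.
Set SMB = MC: 61.312 - 3.747q = 25.014 + 2.695q → q* = 5.6346.

q* = 5.635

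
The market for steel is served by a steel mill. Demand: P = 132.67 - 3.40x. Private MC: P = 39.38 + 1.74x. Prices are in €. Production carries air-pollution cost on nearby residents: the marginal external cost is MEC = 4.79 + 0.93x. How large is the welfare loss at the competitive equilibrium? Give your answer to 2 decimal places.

DWL = €38.68

Market equilibrium (private): 39.38 + 1.74x = 132.67 - 3.40x → x_m = 18.1498.
Social marginal cost = private MC + MEC = 44.17 + 2.67x.
Set SMC = demand: 44.17 + 2.67x = 132.67 - 3.40x → x* = 14.5799.
The welfare-loss triangle has base |x_m − x*| and height MEC(x_m) (the vertical gap between SMC and demand is zero at x* and MEC at x_m).
DWL = ½ × 3.5699 × 21.6693 = 38.6786.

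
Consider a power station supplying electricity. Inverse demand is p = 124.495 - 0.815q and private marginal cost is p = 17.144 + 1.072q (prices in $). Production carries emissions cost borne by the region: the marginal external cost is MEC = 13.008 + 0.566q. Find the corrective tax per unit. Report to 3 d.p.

tax = $34.777 per unit

Social marginal cost = private MC + MEC = 30.152 + 1.638q.
Set SMC = demand: 30.152 + 1.638q = 124.495 - 0.815q → q* = 38.4603.
The Pigouvian tax equals MEC at q*: 13.008 + 0.566×38.4603 = 34.7765.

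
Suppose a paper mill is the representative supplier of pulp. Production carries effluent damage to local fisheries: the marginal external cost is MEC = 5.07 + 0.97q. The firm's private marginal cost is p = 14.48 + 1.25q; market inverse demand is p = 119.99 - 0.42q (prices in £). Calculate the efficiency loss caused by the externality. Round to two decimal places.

DWL = £833.88

Market equilibrium (private): 14.48 + 1.25q = 119.99 - 0.42q → q_m = 63.1796.
Social marginal cost = private MC + MEC = 19.55 + 2.22q.
Set SMC = demand: 19.55 + 2.22q = 119.99 - 0.42q → q* = 38.0455.
Height of the DWL triangle at q_m is SMC(q_m) − demand(q_m) = MEC(q_m) = 66.3543.
DWL = ½ × 25.1341 × 66.3543 = 833.8778.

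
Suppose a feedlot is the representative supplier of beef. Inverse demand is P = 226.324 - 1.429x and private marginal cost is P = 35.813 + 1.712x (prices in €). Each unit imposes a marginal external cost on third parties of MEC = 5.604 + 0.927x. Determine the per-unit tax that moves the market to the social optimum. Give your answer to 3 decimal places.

tax = €47.740 per unit

Social marginal cost = private MC + MEC = 41.417 + 2.639x.
Set SMC = demand: 41.417 + 2.639x = 226.324 - 1.429x → x* = 45.4540.
The Pigouvian tax equals MEC at x*: 5.604 + 0.927×45.4540 = 47.7399.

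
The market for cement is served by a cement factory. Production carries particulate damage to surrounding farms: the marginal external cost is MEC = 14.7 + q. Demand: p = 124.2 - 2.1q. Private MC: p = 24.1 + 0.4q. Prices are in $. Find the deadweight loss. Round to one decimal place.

Market equilibrium (private): 24.1 + 0.4q = 124.2 - 2.1q → q_m = 40.0400.
Social marginal cost = private MC + MEC = 38.8 + 1.4q.
Set SMC = demand: 38.8 + 1.4q = 124.2 - 2.1q → q* = 24.4000.
Height of the DWL triangle at q_m is SMC(q_m) − demand(q_m) = MEC(q_m) = 54.7400.
DWL = ½ × 15.6400 × 54.7400 = 428.0668.

DWL = $428.1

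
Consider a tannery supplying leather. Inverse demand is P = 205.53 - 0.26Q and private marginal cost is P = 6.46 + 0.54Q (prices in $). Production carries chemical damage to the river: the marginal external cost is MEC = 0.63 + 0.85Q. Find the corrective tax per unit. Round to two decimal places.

Social marginal cost = private MC + MEC = 7.09 + 1.39Q.
Set SMC = demand: 7.09 + 1.39Q = 205.53 - 0.26Q → Q* = 120.2667.
The Pigouvian tax equals MEC at Q*: 0.63 + 0.85×120.2667 = 102.8567.

tax = $102.86 per unit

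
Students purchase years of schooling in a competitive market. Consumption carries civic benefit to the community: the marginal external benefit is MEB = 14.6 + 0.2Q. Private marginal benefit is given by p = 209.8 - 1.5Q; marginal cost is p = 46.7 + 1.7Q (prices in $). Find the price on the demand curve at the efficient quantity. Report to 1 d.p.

P = $121.0

Social marginal benefit = demand + MEB = 224.4 - 1.3Q.
Set SMB = MC: 224.4 - 1.3Q = 46.7 + 1.7Q → Q* = 59.2333.
Consumer price on the demand curve at Q*: 209.8 − 1.5×59.2333 = 120.9501.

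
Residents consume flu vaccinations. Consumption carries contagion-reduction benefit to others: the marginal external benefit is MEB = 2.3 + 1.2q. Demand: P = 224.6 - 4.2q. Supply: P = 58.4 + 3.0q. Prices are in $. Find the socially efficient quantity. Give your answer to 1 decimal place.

Social marginal benefit = demand + MEB = 226.9 - 3.0q.
Set SMB = MC: 226.9 - 3.0q = 58.4 + 3.0q → q* = 28.0833.

q* = 28.1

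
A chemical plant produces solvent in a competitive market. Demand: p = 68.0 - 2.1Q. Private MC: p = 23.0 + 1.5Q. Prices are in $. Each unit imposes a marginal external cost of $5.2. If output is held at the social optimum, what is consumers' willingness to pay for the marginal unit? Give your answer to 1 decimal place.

Social marginal cost = private MC + MEC = 28.2 + 1.5Q.
Set SMC = demand: 28.2 + 1.5Q = 68.0 - 2.1Q → Q* = 11.0556.
Consumer price on the demand curve at Q*: 68.0 − 2.1×11.0556 = 44.7832.

P = $44.8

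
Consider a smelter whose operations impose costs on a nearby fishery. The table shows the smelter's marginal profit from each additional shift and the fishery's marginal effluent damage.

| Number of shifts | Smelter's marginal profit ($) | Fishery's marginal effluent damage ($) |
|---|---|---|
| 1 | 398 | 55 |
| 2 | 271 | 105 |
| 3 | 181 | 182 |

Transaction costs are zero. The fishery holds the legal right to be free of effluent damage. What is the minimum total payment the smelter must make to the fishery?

Efficient level: marginal profit ≥ marginal effluent damage through level 2, so k* = 2.
With the fishery holding the right, the smelter must at least compensate total damage at k*: 55 + 105 = 160.

$160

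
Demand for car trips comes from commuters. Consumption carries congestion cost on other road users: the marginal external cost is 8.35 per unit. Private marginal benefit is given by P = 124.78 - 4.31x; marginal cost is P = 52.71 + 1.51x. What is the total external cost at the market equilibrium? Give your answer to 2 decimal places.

103.40

Market equilibrium (private): 52.71 + 1.51x = 124.78 - 4.31x → x_m = 12.3832.
Total external cost = MEC × x_m = 8.35 × 12.3832 = 103.3997.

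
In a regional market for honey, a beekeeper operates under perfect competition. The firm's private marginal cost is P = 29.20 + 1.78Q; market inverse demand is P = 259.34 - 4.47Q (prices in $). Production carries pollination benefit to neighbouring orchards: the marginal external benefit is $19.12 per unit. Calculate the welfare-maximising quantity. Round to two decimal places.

Q* = 39.88

Social marginal cost = private MC − MEB = 10.08 + 1.78Q.
Set SMC = demand: 10.08 + 1.78Q = 259.34 - 4.47Q → Q* = 39.8816.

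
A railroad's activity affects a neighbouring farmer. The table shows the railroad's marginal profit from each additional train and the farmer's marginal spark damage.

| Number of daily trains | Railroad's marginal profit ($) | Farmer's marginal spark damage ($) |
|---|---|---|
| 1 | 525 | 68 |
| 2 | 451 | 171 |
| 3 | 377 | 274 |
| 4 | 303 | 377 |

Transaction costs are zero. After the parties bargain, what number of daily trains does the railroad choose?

3

Bargaining reaches the level where marginal profit last exceeds marginal spark damage.
That holds through level 3 (377 ≥ 274) but not at 4 (303 < 377).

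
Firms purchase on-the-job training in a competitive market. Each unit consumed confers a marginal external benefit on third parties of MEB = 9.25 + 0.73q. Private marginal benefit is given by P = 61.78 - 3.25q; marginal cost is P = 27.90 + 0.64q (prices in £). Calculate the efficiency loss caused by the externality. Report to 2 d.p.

Market equilibrium (private): 27.90 + 0.64q = 61.78 - 3.25q → q_m = 8.7095.
Social marginal benefit = demand + MEB = 71.03 - 2.52q.
Set SMB = MC: 71.03 - 2.52q = 27.90 + 0.64q → q* = 13.6487.
Height of the DWL triangle at q_m is SMB(q_m) − MC(q_m) = MEB(q_m) = 15.6079.
DWL = ½ × 4.9392 × 15.6079 = 38.5453.

DWL = £38.55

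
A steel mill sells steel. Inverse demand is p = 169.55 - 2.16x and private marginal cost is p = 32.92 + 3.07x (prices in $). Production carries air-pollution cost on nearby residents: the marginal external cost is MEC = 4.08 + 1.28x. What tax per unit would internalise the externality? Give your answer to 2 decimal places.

Social marginal cost = private MC + MEC = 37.00 + 4.35x.
Set SMC = demand: 37.00 + 4.35x = 169.55 - 2.16x → x* = 20.3610.
The Pigouvian tax equals MEC at x*: 4.08 + 1.28×20.3610 = 30.1421.

tax = $30.14 per unit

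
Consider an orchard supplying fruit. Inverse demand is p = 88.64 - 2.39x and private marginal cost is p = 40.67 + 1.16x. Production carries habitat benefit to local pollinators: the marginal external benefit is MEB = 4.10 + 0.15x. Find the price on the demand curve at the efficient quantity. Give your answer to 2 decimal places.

Social marginal cost = private MC − MEB = 36.57 + 1.01x.
Set SMC = demand: 36.57 + 1.01x = 88.64 - 2.39x → x* = 15.3147.
Consumer price on the demand curve at x*: 88.64 − 2.39×15.3147 = 52.0379.

P = 52.04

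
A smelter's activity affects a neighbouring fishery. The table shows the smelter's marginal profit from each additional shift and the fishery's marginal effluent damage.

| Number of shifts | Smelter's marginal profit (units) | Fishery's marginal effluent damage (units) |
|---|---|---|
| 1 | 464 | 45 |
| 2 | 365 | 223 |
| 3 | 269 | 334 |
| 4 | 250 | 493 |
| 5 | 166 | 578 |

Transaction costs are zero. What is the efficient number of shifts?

Bargaining reaches the level where marginal profit last exceeds marginal effluent damage.
That holds through level 2 (365 ≥ 223) but not at 3 (269 < 334).

2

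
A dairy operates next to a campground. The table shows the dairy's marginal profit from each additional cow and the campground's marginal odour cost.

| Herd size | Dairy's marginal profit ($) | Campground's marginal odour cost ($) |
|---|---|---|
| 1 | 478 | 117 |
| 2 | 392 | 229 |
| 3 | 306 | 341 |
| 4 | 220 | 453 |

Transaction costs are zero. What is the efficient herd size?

Bargaining reaches the level where marginal profit last exceeds marginal odour cost.
That holds through level 2 (392 ≥ 229) but not at 3 (306 < 341).

2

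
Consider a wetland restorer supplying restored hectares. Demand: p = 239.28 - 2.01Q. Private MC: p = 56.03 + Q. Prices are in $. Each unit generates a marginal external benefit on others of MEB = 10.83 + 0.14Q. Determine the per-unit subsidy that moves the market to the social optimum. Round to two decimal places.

Social marginal cost = private MC − MEB = 45.20 + 0.86Q.
Set SMC = demand: 45.20 + 0.86Q = 239.28 - 2.01Q → Q* = 67.6237.
The Pigouvian subsidy equals MEB at Q*: 10.83 + 0.14×67.6237 = 20.2973.

subsidy = $20.30 per unit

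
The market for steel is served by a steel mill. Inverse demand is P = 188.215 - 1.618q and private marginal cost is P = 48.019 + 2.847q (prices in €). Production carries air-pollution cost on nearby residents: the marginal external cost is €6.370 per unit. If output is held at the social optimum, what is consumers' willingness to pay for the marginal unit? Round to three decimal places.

Social marginal cost = private MC + MEC = 54.389 + 2.847q.
Set SMC = demand: 54.389 + 2.847q = 188.215 - 1.618q → q* = 29.9722.
Consumer price on the demand curve at q*: 188.215 − 1.618×29.9722 = 139.7200.

P = €139.720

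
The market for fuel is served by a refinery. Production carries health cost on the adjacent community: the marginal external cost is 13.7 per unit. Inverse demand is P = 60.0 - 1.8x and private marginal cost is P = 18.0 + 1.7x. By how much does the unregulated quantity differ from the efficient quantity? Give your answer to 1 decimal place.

Market equilibrium (private): 18.0 + 1.7x = 60.0 - 1.8x → x_m = 12.0000.
Social marginal cost = private MC + MEC = 31.7 + 1.7x.
Set SMC = demand: 31.7 + 1.7x = 60.0 - 1.8x → x* = 8.0857.
Gap = |12.0000 − 8.0857| = 3.9143.

3.9 units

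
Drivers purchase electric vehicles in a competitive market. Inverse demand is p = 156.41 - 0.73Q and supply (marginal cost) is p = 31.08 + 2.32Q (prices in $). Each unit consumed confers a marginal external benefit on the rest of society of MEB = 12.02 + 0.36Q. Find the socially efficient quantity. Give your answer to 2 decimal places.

Q* = 51.06

Social marginal benefit = demand + MEB = 168.43 - 0.37Q.
Set SMB = MC: 168.43 - 0.37Q = 31.08 + 2.32Q → Q* = 51.0595.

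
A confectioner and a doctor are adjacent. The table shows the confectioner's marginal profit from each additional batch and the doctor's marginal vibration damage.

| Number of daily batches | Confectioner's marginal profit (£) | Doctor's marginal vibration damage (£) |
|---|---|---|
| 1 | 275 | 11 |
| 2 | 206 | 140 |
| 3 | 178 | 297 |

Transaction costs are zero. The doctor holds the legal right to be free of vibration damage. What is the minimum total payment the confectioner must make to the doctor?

Efficient level: marginal profit ≥ marginal vibration damage through level 2, so k* = 2.
With the doctor holding the right, the confectioner must at least compensate total damage at k*: 11 + 140 = 151.

£151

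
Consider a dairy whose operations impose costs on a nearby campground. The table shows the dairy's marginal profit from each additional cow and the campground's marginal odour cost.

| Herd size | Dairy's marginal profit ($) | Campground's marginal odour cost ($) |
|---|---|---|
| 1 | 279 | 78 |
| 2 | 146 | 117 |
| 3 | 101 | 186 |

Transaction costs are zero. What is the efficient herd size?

Bargaining reaches the level where marginal profit last exceeds marginal odour cost.
That holds through level 2 (146 ≥ 117) but not at 3 (101 < 186).

2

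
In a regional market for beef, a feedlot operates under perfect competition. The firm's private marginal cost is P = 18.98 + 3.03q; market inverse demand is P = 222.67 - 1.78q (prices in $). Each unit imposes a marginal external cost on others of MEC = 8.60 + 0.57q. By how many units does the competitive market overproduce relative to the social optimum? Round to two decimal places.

6.09 units

Market equilibrium (private): 18.98 + 3.03q = 222.67 - 1.78q → q_m = 42.3472.
Social marginal cost = private MC + MEC = 27.58 + 3.60q.
Set SMC = demand: 27.58 + 3.60q = 222.67 - 1.78q → q* = 36.2621.
Gap = |42.3472 − 36.2621| = 6.0851.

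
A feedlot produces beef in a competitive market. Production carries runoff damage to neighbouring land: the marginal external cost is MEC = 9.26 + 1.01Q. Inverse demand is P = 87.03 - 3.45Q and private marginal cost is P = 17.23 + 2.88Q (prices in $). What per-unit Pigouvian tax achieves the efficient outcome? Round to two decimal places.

Social marginal cost = private MC + MEC = 26.49 + 3.89Q.
Set SMC = demand: 26.49 + 3.89Q = 87.03 - 3.45Q → Q* = 8.2480.
The Pigouvian tax equals MEC at Q*: 9.26 + 1.01×8.2480 = 17.5905.

tax = $17.59 per unit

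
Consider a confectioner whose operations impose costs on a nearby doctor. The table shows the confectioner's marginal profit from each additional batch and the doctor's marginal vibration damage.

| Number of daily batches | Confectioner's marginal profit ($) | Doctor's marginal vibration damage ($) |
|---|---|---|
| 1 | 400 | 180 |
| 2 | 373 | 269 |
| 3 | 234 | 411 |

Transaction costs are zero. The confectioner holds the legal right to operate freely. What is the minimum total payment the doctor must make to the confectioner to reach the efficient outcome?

$234

Left alone the confectioner would choose level 3 (marginal profit stays positive).
Efficient level: k* = 2 (marginal profit ≥ marginal vibration damage through 2).
The doctor must at least cover the confectioner's forgone profit from cutting 3→2: 234 = 234.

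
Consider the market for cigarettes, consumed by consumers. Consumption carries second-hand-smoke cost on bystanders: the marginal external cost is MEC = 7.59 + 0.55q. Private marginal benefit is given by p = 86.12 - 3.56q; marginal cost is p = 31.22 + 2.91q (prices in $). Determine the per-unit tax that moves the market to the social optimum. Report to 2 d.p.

Social marginal benefit = demand − MEC = 78.53 - 4.11q.
Set SMB = MC: 78.53 - 4.11q = 31.22 + 2.91q → q* = 6.7393.
The Pigouvian tax equals MEC at q*: 7.59 + 0.55×6.7393 = 11.2966.

tax = $11.30 per unit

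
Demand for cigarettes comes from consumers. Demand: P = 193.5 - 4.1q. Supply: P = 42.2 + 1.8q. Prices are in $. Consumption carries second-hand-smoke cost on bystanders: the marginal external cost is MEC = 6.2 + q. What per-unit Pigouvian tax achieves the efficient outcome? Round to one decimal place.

Social marginal benefit = demand − MEC = 187.3 - 5.1q.
Set SMB = MC: 187.3 - 5.1q = 42.2 + 1.8q → q* = 21.0290.
The Pigouvian tax equals MEC at q*: 6.2 + 1.0×21.0290 = 27.2290.

tax = $27.2 per unit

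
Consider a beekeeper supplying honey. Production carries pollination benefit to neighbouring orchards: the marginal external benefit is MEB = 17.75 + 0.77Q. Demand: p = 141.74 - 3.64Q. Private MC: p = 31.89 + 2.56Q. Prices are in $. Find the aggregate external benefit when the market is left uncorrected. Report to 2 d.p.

$435.35

Market equilibrium (private): 31.89 + 2.56Q = 141.74 - 3.64Q → Q_m = 17.7177.
Total external benefit = ∫₀^{Q_m} (17.75 + 0.77Q) dQ = 17.75×17.7177 + ½×0.77×17.7177² = 435.3472.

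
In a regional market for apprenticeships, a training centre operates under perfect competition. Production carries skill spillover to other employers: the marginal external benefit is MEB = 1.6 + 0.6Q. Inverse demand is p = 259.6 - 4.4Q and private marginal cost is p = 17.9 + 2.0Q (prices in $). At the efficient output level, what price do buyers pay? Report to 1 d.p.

Social marginal cost = private MC − MEB = 16.3 + 1.4Q.
Set SMC = demand: 16.3 + 1.4Q = 259.6 - 4.4Q → Q* = 41.9483.
Consumer price on the demand curve at Q*: 259.6 − 4.4×41.9483 = 75.0275.

P = $75.0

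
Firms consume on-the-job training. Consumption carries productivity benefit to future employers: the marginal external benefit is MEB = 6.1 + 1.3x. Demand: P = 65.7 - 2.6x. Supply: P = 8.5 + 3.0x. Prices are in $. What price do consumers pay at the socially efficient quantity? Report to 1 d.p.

P = $27.4

Social marginal benefit = demand + MEB = 71.8 - 1.3x.
Set SMB = MC: 71.8 - 1.3x = 8.5 + 3.0x → x* = 14.7209.
Consumer price on the demand curve at x*: 65.7 − 2.6×14.7209 = 27.4257.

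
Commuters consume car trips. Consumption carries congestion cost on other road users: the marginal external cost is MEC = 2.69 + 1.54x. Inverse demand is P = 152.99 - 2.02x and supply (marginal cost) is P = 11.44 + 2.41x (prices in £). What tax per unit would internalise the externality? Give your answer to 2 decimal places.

Social marginal benefit = demand − MEC = 150.30 - 3.56x.
Set SMB = MC: 150.30 - 3.56x = 11.44 + 2.41x → x* = 23.2596.
The Pigouvian tax equals MEC at x*: 2.69 + 1.54×23.2596 = 38.5098.

tax = £38.51 per unit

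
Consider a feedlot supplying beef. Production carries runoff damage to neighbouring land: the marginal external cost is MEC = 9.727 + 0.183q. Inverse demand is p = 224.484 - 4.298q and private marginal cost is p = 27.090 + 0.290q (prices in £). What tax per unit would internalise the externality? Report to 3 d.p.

Social marginal cost = private MC + MEC = 36.817 + 0.473q.
Set SMC = demand: 36.817 + 0.473q = 224.484 - 4.298q → q* = 39.3349.
The Pigouvian tax equals MEC at q*: 9.727 + 0.183×39.3349 = 16.9253.

tax = £16.925 per unit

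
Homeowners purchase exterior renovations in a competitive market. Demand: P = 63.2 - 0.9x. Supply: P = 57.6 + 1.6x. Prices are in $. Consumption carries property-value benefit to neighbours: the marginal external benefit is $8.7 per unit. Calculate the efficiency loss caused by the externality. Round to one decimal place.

Market equilibrium (private): 57.6 + 1.6x = 63.2 - 0.9x → x_m = 2.2400.
Social marginal benefit = demand + MEB = 71.9 - 0.9x.
Set SMB = MC: 71.9 - 0.9x = 57.6 + 1.6x → x* = 5.7200.
Height of the DWL triangle at x_m is SMB(x_m) − MC(x_m) = MEB(x_m) = 8.7000.
DWL = ½ × 3.4800 × 8.7000 = 15.1380.

DWL = $15.1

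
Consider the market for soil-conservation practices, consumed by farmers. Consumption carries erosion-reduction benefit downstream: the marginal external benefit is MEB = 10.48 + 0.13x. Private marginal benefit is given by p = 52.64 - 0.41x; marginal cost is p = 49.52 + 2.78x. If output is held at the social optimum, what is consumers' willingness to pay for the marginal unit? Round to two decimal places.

P = 50.82

Social marginal benefit = demand + MEB = 63.12 - 0.28x.
Set SMB = MC: 63.12 - 0.28x = 49.52 + 2.78x → x* = 4.4444.
Consumer price on the demand curve at x*: 52.64 − 0.41×4.4444 = 50.8178.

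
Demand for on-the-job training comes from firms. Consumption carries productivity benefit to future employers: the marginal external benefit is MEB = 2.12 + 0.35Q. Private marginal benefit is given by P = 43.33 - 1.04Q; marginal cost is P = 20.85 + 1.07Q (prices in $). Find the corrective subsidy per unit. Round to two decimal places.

subsidy = $7.01 per unit

Social marginal benefit = demand + MEB = 45.45 - 0.69Q.
Set SMB = MC: 45.45 - 0.69Q = 20.85 + 1.07Q → Q* = 13.9773.
The Pigouvian subsidy equals MEB at Q*: 2.12 + 0.35×13.9773 = 7.0121.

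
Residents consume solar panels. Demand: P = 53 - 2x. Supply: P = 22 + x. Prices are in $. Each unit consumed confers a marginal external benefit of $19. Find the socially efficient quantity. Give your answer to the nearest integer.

Social marginal benefit = demand + MEB = 72 - 2x.
Set SMB = MC: 72 - 2x = 22 + x → x* = 16.6667.

x* = 17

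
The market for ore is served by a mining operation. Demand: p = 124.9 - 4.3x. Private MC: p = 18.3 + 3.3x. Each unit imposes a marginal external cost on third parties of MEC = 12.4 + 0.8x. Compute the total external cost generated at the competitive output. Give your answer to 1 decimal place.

252.6

Market equilibrium (private): 18.3 + 3.3x = 124.9 - 4.3x → x_m = 14.0263.
Total external cost = ∫₀^{x_m} (12.4 + 0.8x) dx = 12.4×14.0263 + ½×0.8×14.0263² = 252.6210.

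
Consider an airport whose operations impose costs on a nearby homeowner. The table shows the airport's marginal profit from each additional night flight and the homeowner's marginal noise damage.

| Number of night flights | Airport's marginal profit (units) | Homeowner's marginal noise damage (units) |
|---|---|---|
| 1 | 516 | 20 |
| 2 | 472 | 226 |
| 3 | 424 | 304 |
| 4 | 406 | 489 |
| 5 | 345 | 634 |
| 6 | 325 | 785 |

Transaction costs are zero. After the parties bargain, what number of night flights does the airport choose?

Bargaining reaches the level where marginal profit last exceeds marginal noise damage.
That holds through level 3 (424 ≥ 304) but not at 4 (406 < 489).

3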